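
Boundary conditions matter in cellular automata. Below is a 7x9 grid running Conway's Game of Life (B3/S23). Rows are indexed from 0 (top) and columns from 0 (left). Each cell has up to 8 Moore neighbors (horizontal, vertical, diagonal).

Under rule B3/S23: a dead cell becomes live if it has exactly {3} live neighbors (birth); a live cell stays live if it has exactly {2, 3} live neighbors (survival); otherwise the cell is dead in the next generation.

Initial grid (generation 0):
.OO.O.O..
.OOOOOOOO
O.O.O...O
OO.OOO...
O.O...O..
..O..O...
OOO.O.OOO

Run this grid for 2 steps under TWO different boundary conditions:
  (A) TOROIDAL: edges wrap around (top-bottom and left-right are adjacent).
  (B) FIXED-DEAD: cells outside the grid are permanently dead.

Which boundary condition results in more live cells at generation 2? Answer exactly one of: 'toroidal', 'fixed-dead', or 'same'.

Answer: fixed-dead

Derivation:
Under TOROIDAL boundary, generation 2:
O....OO..
.........
.....O...
.....O...
.O.OO.O..
O..O.O...
.....OOOO
Population = 16

Under FIXED-DEAD boundary, generation 2:
.....O.O.
OO...O...
OO...O.O.
O....O...
O..OO.O..
O...OO.O.
.OOOOOO..
Population = 25

Comparison: toroidal=16, fixed-dead=25 -> fixed-dead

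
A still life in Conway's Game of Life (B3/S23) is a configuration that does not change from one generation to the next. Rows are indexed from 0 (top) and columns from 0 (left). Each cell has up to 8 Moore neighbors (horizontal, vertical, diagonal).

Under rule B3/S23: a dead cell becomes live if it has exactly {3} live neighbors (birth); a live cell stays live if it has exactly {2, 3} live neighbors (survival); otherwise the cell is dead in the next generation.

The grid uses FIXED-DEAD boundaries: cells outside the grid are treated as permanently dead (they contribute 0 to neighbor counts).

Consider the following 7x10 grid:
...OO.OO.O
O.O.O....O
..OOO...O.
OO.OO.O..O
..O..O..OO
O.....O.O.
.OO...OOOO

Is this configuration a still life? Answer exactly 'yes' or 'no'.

Answer: no

Derivation:
Compute generation 1 and compare to generation 0 (given above):
Generation 1:
...OOO..O.
.OO....O.O
O.......OO
.O.....O.O
O.OOOOO.OO
..O..OO...
.O....O.OO
Cell (0,5) differs: gen0=0 vs gen1=1 -> NOT a still life.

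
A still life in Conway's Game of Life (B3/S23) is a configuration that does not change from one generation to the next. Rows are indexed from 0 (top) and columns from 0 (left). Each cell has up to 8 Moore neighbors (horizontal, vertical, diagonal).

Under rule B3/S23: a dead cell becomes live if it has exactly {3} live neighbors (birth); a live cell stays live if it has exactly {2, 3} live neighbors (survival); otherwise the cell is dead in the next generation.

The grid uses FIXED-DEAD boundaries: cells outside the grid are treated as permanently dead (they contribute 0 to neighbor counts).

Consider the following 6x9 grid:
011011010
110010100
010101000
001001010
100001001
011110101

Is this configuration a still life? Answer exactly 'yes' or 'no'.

Compute generation 1 and compare to generation 0 (given above):
Generation 1:
111111100
100000100
110101000
011001000
000001001
011111010
Cell (0,0) differs: gen0=0 vs gen1=1 -> NOT a still life.

Answer: no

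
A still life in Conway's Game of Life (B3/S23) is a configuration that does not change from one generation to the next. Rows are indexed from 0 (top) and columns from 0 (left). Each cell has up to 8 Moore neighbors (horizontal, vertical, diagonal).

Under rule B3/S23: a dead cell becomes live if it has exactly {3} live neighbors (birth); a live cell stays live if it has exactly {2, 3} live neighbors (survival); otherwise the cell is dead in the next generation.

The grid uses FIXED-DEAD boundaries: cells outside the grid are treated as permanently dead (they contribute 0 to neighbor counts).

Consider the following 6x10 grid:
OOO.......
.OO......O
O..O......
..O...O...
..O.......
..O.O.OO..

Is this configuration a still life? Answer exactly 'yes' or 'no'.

Compute generation 1 and compare to generation 0 (given above):
Generation 1:
O.O.......
...O......
...O......
.OOO......
.OO..OOO..
...O......
Cell (0,1) differs: gen0=1 vs gen1=0 -> NOT a still life.

Answer: no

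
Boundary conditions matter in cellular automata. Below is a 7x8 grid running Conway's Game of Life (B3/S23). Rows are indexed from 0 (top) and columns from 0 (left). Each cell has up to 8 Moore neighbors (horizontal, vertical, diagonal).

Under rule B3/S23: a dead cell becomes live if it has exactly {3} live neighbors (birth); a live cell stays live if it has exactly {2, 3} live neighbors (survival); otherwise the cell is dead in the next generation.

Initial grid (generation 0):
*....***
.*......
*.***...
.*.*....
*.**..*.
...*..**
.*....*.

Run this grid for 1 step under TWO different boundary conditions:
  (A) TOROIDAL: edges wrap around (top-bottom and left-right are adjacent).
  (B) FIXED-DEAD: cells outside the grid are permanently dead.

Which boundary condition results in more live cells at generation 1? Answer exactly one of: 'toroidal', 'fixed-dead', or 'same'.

Under TOROIDAL boundary, generation 1:
**...***
.******.
*..**...
*......*
**.**.*.
**.*.**.
........
Population = 26

Under FIXED-DEAD boundary, generation 1:
......*.
*******.
*..**...
*.......
.*.**.**
.*.*.***
......**
Population = 24

Comparison: toroidal=26, fixed-dead=24 -> toroidal

Answer: toroidal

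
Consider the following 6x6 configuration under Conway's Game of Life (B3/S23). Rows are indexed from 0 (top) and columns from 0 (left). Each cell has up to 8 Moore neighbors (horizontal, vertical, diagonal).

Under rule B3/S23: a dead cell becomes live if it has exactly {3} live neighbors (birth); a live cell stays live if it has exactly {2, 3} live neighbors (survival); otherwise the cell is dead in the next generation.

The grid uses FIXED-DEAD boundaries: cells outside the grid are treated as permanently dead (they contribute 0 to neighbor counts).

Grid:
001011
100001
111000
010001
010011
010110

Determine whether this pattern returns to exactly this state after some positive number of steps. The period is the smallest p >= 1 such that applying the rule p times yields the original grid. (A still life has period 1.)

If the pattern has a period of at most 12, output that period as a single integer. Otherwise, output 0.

Answer: 0

Derivation:
Simulating and comparing each generation to the original:
Gen 0 (original, given above): 16 live cells
Gen 1: 19 live cells, differs from original
Gen 2: 14 live cells, differs from original
Gen 3: 9 live cells, differs from original
Gen 4: 9 live cells, differs from original
Gen 5: 10 live cells, differs from original
Gen 6: 10 live cells, differs from original
Gen 7: 9 live cells, differs from original
Gen 8: 7 live cells, differs from original
Gen 9: 8 live cells, differs from original
Gen 10: 7 live cells, differs from original
Gen 11: 8 live cells, differs from original
Gen 12: 9 live cells, differs from original
No period found within 12 steps.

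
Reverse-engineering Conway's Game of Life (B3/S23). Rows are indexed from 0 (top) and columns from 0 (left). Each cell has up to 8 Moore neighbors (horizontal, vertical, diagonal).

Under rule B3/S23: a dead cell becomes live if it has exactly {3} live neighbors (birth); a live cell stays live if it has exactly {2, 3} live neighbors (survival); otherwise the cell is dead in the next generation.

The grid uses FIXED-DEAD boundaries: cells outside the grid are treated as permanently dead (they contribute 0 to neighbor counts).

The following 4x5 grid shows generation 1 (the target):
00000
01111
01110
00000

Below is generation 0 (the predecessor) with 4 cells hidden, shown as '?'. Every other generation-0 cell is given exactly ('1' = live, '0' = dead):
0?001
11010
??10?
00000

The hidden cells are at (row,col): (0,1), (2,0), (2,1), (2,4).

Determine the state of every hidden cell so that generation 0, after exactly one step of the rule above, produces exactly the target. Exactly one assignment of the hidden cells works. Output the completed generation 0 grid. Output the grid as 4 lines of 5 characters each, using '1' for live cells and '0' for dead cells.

Hidden generation-0 cells (in order): (0,1), (2,0), (2,1), (2,4).
A hidden cell only influences target cells in its own 3x3 neighborhood. Try each of the 2^4 = 16 assignments, step the completed generation 0 forward once under B3/S23, and compare with the target:
  (0,1)=0 (2,0)=0 (2,1)=0 (2,4)=0 -> step gives (1,4)='0' but target has '1' -> reject
  (0,1)=0 (2,0)=0 (2,1)=0 (2,4)=1 -> step reproduces the target at every cell -> ACCEPT
  (0,1)=0 (2,0)=0 (2,1)=1 (2,4)=0 -> step gives (1,0)='1' but target has '0' -> reject
  (0,1)=0 (2,0)=0 (2,1)=1 (2,4)=1 -> step gives (1,0)='1' but target has '0' -> reject
  (0,1)=0 (2,0)=1 (2,1)=0 (2,4)=0 -> step gives (1,0)='1' but target has '0' -> reject
  (0,1)=0 (2,0)=1 (2,1)=0 (2,4)=1 -> step gives (1,0)='1' but target has '0' -> reject
  (0,1)=0 (2,0)=1 (2,1)=1 (2,4)=0 -> step gives (1,0)='1' but target has '0' -> reject
  (0,1)=0 (2,0)=1 (2,1)=1 (2,4)=1 -> step gives (1,0)='1' but target has '0' -> reject
  (0,1)=1 (2,0)=0 (2,1)=0 (2,4)=0 -> step gives (0,0)='1' but target has '0' -> reject
  (0,1)=1 (2,0)=0 (2,1)=0 (2,4)=1 -> step gives (0,0)='1' but target has '0' -> reject
  (0,1)=1 (2,0)=0 (2,1)=1 (2,4)=0 -> step gives (0,0)='1' but target has '0' -> reject
  (0,1)=1 (2,0)=0 (2,1)=1 (2,4)=1 -> step gives (0,0)='1' but target has '0' -> reject
  (0,1)=1 (2,0)=1 (2,1)=0 (2,4)=0 -> step gives (0,0)='1' but target has '0' -> reject
  (0,1)=1 (2,0)=1 (2,1)=0 (2,4)=1 -> step gives (0,0)='1' but target has '0' -> reject
  (0,1)=1 (2,0)=1 (2,1)=1 (2,4)=0 -> step gives (0,0)='1' but target has '0' -> reject
  (0,1)=1 (2,0)=1 (2,1)=1 (2,4)=1 -> step gives (0,0)='1' but target has '0' -> reject
Unique solution: (0,1)=dead, (2,0)=dead, (2,1)=dead, (2,4)=live.
Check: live-neighbor counts of every cell in the completed generation 0:
22221
12333
23231
01121
Applying B3/S23 to generation 0 with these counts gives:
00000
01111
01110
00000
which matches the target exactly.

Answer: 00001
11010
00101
00000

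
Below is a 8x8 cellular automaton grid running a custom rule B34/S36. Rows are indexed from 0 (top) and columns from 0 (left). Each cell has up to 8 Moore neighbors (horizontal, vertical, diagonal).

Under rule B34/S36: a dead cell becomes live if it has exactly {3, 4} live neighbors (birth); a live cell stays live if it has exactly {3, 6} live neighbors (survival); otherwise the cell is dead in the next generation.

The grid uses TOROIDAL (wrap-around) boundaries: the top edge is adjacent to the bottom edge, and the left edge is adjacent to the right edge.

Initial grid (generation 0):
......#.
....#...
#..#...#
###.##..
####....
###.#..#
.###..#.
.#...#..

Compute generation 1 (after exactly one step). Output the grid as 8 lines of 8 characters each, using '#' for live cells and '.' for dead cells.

Simulating step by step:
Generation 0 (given above): 25 live cells
Generation 1: 23 live cells
(generation 1 grid is the final answer)

Answer: .....#..
.......#
######..
.#..#..#
#.#.##.#
.......#
...###.#
..#...#.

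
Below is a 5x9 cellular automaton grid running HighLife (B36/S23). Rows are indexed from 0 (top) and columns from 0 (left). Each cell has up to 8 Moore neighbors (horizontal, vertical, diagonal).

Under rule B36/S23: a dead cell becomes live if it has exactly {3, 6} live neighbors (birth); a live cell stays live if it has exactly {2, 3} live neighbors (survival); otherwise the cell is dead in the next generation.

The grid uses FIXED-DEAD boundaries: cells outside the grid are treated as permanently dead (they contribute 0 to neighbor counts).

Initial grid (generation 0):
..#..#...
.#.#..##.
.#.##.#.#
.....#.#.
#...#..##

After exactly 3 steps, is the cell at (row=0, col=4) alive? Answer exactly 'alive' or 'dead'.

Simulating step by step:
Generation 0 (given above): 17 live cells
Generation 1: 14 live cells
..#...#..
.#.#..##.
...##...#
...#.#...
......###
Generation 2: 18 live cells
..#...##.
...#####.
...#.###.
...#.##.#
......##.
Generation 3: 14 live cells
...##..#.
..##....#
..##....#
.......##
.....###.

Cell (0,4) at generation 3: 1 -> alive

Answer: alive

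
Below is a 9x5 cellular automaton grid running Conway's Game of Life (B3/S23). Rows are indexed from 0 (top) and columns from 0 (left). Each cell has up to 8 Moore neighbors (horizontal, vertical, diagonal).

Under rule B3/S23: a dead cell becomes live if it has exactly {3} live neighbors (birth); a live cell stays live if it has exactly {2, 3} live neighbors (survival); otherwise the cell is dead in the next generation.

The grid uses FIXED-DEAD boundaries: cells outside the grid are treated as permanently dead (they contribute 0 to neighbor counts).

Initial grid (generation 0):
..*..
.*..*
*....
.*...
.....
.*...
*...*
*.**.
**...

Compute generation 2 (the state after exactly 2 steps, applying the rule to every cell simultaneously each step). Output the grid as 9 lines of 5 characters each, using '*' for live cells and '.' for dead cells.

Simulating step by step:
Generation 0 (given above): 13 live cells
Generation 1: 12 live cells
.....
.*...
**...
.....
.....
.....
*.**.
*.**.
***..
Generation 2: 10 live cells
(generation 2 grid is the final answer)

Answer: .....
**...
**...
.....
.....
.....
..**.
*....
*.**.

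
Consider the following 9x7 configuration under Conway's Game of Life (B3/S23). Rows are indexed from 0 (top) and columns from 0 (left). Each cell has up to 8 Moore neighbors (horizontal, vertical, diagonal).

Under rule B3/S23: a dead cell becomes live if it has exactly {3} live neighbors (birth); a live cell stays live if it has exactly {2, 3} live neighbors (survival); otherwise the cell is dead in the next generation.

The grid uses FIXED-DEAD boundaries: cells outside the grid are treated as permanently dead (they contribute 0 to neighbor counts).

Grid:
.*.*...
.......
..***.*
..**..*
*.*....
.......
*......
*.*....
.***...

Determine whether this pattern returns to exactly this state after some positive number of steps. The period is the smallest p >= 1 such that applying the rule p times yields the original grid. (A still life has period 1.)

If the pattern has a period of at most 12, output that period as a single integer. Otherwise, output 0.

Answer: 0

Derivation:
Simulating and comparing each generation to the original:
Gen 0 (original, given above): 17 live cells
Gen 1: 17 live cells, differs from original
Gen 2: 17 live cells, differs from original
Gen 3: 12 live cells, differs from original
Gen 4: 11 live cells, differs from original
Gen 5: 11 live cells, differs from original
Gen 6: 16 live cells, differs from original
Gen 7: 15 live cells, differs from original
Gen 8: 20 live cells, differs from original
Gen 9: 18 live cells, differs from original
Gen 10: 17 live cells, differs from original
Gen 11: 20 live cells, differs from original
Gen 12: 12 live cells, differs from original
No period found within 12 steps.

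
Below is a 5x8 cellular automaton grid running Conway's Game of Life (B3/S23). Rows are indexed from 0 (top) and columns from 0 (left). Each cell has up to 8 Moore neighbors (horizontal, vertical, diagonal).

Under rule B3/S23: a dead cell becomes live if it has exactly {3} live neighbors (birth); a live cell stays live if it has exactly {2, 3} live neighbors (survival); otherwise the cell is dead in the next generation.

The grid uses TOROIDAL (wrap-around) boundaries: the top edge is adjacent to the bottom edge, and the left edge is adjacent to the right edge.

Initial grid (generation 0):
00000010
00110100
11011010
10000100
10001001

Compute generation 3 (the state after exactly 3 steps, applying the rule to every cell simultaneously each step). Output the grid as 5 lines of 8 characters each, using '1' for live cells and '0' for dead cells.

Simulating step by step:
Generation 0 (given above): 14 live cells
Generation 1: 23 live cells
00011111
01110111
11010011
00010110
10000111
Generation 2: 9 live cells
01010000
01000000
01010000
01100000
10010000
Generation 3: 11 live cells
(generation 3 grid is the final answer)

Answer: 11000000
11000000
11000000
11010000
10010000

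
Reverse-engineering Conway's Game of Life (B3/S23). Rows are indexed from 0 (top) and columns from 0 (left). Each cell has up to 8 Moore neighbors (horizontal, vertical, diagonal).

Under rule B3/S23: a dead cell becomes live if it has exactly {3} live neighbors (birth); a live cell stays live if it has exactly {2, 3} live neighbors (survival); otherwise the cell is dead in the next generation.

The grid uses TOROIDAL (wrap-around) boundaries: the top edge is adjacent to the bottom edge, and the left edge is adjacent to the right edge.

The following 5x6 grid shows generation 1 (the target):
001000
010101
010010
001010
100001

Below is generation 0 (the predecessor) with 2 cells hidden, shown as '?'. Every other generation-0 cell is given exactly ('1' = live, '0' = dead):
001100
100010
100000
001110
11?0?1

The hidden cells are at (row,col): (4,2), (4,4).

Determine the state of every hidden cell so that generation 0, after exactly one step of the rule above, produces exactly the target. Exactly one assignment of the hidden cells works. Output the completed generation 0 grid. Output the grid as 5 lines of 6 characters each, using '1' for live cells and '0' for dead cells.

Answer: 001100
100010
100000
001110
111011

Derivation:
Hidden generation-0 cells (in order): (4,2), (4,4).
A hidden cell only influences target cells in its own 3x3 neighborhood. Try each of the 2^2 = 4 assignments, step the completed generation 0 forward once under B3/S23, and compare with the target:
  (4,2)=0 (4,4)=0 -> step gives (0,3)='1' but target has '0' -> reject
  (4,2)=0 (4,4)=1 -> step gives (0,3)='1' but target has '0' -> reject
  (4,2)=1 (4,4)=0 -> step gives (0,3)='1' but target has '0' -> reject
  (4,2)=1 (4,4)=1 -> step reproduces the target at every cell -> ACCEPT
Unique solution: (4,2)=live, (4,4)=live.
Check: live-neighbor counts of every cell in the completed generation 0:
453445
132313
132434
453435
245743
Applying B3/S23 to generation 0 with these counts gives:
001000
010101
010010
001010
100001
which matches the target exactly.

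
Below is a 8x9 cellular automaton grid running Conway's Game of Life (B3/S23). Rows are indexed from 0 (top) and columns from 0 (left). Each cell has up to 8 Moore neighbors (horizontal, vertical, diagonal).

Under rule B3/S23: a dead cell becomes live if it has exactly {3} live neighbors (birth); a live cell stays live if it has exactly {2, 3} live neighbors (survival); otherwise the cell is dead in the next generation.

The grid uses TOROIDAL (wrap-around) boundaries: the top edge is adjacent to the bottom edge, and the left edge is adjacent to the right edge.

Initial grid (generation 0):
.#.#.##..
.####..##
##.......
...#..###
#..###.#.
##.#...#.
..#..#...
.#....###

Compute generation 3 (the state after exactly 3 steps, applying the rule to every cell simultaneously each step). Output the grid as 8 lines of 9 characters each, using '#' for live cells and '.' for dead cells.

Simulating step by step:
Generation 0 (given above): 31 live cells
Generation 1: 31 live cells
.#.#.#...
...######
.#..#.#..
.###.###.
##.#.#...
##.#.#...
..#......
##..#..#.
Generation 2: 23 live cells
.#.#.....
#..#...#.
##......#
...#...#.
...#.#..#
#..#.....
..###...#
##.##....
Generation 3: 18 live cells
(generation 3 grid is the final answer)

Answer: .#.#....#
.........
###....#.
..#.#..#.
..##....#
#.......#
........#
##.......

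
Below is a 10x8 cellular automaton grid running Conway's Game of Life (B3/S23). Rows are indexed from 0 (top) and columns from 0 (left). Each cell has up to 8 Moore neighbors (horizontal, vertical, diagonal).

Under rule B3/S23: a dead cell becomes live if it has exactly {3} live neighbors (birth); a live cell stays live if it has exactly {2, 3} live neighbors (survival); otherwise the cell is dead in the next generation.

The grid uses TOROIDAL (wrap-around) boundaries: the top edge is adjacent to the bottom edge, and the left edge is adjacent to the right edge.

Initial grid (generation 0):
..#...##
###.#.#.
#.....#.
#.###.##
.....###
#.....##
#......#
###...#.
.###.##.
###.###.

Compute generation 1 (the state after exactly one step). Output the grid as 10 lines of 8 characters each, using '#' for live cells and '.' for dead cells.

Answer: ....#...
#.##..#.
....#.#.
##.##...
.#.##...
.....#..
........
...#.##.
........
#...#...

Derivation:
Simulating step by step:
Generation 0 (given above): 39 live cells
Generation 1: 20 live cells
(generation 1 grid is the final answer)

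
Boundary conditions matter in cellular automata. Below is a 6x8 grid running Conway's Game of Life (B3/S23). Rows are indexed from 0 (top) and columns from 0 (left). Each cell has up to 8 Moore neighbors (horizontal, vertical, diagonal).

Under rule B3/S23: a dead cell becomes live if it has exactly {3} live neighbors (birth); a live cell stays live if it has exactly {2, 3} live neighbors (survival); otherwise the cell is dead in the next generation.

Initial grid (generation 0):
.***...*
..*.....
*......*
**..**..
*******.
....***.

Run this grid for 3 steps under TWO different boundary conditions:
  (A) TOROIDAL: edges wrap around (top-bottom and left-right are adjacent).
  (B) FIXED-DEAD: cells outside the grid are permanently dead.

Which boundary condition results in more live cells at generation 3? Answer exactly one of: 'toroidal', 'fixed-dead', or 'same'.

Answer: toroidal

Derivation:
Under TOROIDAL boundary, generation 3:
........
....**.*
.*......
.*.....*
*.......
....*.*.
Population = 9

Under FIXED-DEAD boundary, generation 3:
..*.....
..*.....
........
........
..*.....
.**.....
Population = 5

Comparison: toroidal=9, fixed-dead=5 -> toroidal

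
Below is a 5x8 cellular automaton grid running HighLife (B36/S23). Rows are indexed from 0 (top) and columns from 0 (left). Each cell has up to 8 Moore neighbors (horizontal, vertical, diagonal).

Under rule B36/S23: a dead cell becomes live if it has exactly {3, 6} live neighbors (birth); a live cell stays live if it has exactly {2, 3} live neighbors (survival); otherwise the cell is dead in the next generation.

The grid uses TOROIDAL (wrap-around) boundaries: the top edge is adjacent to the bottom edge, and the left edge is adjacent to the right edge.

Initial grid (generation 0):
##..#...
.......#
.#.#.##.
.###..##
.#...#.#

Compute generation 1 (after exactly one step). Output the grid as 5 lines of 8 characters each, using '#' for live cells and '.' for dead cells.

Answer: .#....##
.##.####
.#.###..
.#.#...#
#..###.#

Derivation:
Simulating step by step:
Generation 0 (given above): 16 live cells
Generation 1: 21 live cells
(generation 1 grid is the final answer)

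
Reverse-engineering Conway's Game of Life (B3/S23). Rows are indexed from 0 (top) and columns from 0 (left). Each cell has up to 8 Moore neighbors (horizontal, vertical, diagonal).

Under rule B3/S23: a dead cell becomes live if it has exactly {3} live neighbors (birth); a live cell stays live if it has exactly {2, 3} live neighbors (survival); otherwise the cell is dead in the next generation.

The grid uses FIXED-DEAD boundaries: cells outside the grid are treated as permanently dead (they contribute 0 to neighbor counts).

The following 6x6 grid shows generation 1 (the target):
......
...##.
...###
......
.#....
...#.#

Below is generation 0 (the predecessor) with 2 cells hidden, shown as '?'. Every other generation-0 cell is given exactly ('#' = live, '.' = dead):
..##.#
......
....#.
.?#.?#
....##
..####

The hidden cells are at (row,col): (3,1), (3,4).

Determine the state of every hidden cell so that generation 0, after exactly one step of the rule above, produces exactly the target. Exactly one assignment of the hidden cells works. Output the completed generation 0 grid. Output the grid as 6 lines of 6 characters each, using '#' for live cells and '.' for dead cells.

Hidden generation-0 cells (in order): (3,1), (3,4).
A hidden cell only influences target cells in its own 3x3 neighborhood. Try each of the 2^2 = 4 assignments, step the completed generation 0 forward once under B3/S23, and compare with the target:
  (3,1)=. (3,4)=. -> step gives (2,3)='.' but target has '#' -> reject
  (3,1)=. (3,4)=# -> step gives (4,1)='.' but target has '#' -> reject
  (3,1)=# (3,4)=. -> step gives (2,3)='.' but target has '#' -> reject
  (3,1)=# (3,4)=# -> step reproduces the target at every cell -> ACCEPT
Unique solution: (3,1)=live, (3,4)=live.
Check: live-neighbor counts of every cell in the completed generation 0:
011120
012332
122323
111444
134665
011343
Applying B3/S23 to generation 0 with these counts gives:
......
...##.
...###
......
.#....
...#.#
which matches the target exactly.

Answer: ..##.#
......
....#.
.##.##
....##
..####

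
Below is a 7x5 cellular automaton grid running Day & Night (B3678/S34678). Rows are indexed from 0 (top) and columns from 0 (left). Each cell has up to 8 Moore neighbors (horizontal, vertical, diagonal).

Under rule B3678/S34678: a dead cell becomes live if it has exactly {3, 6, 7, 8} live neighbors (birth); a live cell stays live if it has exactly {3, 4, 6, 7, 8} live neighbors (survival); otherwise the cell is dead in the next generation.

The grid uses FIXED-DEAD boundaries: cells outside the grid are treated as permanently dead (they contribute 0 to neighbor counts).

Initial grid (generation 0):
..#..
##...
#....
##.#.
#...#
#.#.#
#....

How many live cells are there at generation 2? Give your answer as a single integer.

Answer: 8

Derivation:
Simulating step by step:
Generation 0 (given above): 13 live cells
Generation 1: 10 live cells
.#...
.#...
#.#..
##...
#.#..
...#.
.#...
Generation 2: 8 live cells
.....
###..
#....
#.#..
.....
.##..
.....
Population at generation 2: 8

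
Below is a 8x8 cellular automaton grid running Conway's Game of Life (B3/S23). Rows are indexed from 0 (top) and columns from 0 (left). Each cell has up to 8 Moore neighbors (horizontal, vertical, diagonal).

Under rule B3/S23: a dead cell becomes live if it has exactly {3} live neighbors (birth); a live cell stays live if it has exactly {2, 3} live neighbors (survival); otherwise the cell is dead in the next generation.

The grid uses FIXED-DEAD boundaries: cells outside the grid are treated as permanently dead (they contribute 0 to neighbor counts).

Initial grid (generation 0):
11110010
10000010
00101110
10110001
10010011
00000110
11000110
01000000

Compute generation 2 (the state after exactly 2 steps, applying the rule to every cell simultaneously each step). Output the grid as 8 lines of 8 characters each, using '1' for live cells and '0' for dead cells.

Simulating step by step:
Generation 0 (given above): 26 live cells
Generation 1: 29 live cells
11100000
10001011
00101111
00100001
01111101
11001000
11000110
11000000
Generation 2: 17 live cells
(generation 2 grid is the final answer)

Answer: 11000000
10101001
01001000
00000001
10001110
00000000
00100100
11000000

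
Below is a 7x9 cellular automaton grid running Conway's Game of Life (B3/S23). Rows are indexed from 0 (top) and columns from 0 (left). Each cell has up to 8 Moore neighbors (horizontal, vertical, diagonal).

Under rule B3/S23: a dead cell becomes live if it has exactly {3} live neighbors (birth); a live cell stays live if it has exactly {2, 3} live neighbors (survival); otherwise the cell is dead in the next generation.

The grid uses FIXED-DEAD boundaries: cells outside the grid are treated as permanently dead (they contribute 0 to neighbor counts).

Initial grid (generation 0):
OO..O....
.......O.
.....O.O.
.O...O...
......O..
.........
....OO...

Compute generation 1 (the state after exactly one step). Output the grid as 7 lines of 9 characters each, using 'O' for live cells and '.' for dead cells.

Simulating step by step:
Generation 0 (given above): 11 live cells
Generation 1: 3 live cells
(generation 1 grid is the final answer)

Answer: .........
......O..
.........
.....O...
.........
.....O...
.........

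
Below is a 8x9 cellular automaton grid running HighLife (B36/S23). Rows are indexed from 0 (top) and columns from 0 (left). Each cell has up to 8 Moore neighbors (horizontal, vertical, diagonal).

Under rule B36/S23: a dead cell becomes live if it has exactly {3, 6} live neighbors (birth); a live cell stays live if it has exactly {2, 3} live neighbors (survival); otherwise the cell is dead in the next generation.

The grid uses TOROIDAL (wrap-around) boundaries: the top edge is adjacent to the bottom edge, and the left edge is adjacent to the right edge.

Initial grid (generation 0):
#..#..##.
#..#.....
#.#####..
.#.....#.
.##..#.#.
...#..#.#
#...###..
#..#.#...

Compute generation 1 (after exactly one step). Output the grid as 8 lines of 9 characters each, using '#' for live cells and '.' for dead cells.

Answer: ####..#..
#......#.
#.#####.#
#......##
###....##
####....#
#..#..###
##.#...#.

Derivation:
Simulating step by step:
Generation 0 (given above): 28 live cells
Generation 1: 36 live cells
(generation 1 grid is the final answer)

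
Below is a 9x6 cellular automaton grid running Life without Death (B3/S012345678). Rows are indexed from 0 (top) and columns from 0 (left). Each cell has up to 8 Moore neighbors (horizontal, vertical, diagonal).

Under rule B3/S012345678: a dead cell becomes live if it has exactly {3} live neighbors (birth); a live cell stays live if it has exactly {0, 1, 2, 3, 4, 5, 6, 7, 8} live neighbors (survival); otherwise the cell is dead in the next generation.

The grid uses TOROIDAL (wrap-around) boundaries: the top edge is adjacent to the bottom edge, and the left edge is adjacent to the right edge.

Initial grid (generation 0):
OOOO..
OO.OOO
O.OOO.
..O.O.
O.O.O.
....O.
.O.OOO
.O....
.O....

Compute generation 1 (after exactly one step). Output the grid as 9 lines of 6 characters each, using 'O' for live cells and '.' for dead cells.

Answer: OOOO..
OO.OOO
O.OOO.
..O.O.
OOO.O.
OOO.O.
OOOOOO
.O..O.
.O....

Derivation:
Simulating step by step:
Generation 0 (given above): 25 live cells
Generation 1: 32 live cells
(generation 1 grid is the final answer)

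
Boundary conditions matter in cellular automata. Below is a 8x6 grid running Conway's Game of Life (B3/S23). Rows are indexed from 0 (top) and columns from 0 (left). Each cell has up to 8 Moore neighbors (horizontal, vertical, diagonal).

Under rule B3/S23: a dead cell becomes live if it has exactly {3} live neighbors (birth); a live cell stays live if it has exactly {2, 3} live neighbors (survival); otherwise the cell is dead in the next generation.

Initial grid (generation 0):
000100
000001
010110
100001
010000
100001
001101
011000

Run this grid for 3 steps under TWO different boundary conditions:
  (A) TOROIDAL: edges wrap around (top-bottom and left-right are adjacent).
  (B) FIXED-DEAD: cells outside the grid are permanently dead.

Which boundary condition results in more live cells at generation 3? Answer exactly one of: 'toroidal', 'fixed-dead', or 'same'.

Answer: toroidal

Derivation:
Under TOROIDAL boundary, generation 3:
110010
001100
100000
111110
111111
000000
000000
111000
Population = 20

Under FIXED-DEAD boundary, generation 3:
000000
000111
001000
000101
010001
000000
000111
000000
Population = 11

Comparison: toroidal=20, fixed-dead=11 -> toroidal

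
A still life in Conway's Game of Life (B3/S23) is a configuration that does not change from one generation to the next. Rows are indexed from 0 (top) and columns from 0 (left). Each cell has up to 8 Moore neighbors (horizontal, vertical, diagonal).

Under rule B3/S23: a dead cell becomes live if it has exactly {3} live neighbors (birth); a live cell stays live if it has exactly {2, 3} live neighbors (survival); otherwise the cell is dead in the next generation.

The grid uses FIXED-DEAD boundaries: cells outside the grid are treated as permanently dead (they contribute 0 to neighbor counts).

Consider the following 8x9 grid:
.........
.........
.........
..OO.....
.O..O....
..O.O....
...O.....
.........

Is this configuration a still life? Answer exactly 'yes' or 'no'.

Compute generation 1 and compare to generation 0 (given above):
Generation 1:
.........
.........
.........
..OO.....
.O..O....
..O.O....
...O.....
.........
The grids are IDENTICAL -> still life.

Answer: yes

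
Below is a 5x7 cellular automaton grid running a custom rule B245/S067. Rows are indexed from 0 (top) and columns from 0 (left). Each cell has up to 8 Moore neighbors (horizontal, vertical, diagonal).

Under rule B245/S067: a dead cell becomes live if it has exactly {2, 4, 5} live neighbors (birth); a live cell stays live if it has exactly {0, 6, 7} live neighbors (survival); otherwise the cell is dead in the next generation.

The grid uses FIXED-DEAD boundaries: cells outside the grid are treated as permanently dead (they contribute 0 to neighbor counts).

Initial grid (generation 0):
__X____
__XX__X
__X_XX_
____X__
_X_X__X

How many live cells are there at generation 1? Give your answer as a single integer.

Simulating step by step:
Generation 0 (given above): 11 live cells
Generation 1: 13 live cells
_X_____
_______
_X_X__X
_X_X_XX
_XX_XXX
Population at generation 1: 13

Answer: 13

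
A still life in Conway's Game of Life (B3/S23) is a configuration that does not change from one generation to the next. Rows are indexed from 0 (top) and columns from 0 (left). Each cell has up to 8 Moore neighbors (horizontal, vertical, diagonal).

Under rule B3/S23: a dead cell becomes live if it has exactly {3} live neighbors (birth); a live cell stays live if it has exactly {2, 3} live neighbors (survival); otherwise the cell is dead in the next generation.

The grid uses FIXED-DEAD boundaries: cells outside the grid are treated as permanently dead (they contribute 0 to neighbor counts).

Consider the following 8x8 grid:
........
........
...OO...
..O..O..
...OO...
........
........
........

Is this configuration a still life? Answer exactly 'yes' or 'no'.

Compute generation 1 and compare to generation 0 (given above):
Generation 1:
........
........
...OO...
..O..O..
...OO...
........
........
........
The grids are IDENTICAL -> still life.

Answer: yes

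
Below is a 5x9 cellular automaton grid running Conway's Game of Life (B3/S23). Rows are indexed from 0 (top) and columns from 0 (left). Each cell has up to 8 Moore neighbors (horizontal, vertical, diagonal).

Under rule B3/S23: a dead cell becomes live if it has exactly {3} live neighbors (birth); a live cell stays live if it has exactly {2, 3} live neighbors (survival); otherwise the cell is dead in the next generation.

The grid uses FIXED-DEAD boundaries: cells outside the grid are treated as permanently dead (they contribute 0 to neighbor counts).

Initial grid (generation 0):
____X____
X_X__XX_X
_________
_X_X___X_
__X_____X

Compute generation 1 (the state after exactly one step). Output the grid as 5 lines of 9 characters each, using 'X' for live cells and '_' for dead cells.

Simulating step by step:
Generation 0 (given above): 11 live cells
Generation 1: 8 live cells
(generation 1 grid is the final answer)

Answer: _____X___
_____X___
_XX___XX_
__X______
__X______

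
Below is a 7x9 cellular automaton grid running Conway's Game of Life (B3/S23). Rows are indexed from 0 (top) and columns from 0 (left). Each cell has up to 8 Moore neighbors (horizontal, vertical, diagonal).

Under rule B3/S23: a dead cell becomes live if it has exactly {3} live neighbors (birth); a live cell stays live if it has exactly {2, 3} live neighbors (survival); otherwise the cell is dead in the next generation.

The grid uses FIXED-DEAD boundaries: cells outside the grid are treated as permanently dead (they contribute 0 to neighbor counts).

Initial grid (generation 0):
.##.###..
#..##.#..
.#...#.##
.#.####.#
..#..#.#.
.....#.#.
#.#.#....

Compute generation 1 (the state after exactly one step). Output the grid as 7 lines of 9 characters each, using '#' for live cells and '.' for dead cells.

Answer: .##.#.#..
#..#.....
##......#
.#.#....#
..##...##
.#.###...
.........

Derivation:
Simulating step by step:
Generation 0 (given above): 27 live cells
Generation 1: 20 live cells
(generation 1 grid is the final answer)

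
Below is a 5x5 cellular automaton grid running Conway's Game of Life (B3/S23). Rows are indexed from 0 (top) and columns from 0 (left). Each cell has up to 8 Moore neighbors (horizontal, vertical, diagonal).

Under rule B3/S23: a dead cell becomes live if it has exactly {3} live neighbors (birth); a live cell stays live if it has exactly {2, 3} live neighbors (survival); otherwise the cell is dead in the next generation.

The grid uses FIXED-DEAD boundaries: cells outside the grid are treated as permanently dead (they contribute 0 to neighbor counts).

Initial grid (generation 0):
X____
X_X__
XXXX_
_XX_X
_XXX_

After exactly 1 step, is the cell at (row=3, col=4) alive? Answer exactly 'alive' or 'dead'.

Answer: alive

Derivation:
Simulating step by step:
Generation 0 (given above): 13 live cells
Generation 1: 8 live cells
_X___
X_XX_
X____
____X
_X_X_

Cell (3,4) at generation 1: 1 -> alive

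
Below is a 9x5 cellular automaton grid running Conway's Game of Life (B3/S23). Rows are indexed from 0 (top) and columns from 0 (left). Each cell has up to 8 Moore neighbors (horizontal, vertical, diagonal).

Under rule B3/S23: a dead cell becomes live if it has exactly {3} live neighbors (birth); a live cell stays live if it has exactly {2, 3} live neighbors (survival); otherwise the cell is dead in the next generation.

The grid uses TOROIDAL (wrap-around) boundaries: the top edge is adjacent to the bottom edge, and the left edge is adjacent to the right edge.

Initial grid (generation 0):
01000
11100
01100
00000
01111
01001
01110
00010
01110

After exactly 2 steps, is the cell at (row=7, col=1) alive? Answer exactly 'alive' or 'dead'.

Answer: alive

Derivation:
Simulating step by step:
Generation 0 (given above): 19 live cells
Generation 1: 17 live cells
00010
10000
10100
10000
01111
00001
11011
00001
01010
Generation 2: 16 live cells
00101
01001
10001
10000
01111
00000
00010
01000
00111

Cell (7,1) at generation 2: 1 -> alive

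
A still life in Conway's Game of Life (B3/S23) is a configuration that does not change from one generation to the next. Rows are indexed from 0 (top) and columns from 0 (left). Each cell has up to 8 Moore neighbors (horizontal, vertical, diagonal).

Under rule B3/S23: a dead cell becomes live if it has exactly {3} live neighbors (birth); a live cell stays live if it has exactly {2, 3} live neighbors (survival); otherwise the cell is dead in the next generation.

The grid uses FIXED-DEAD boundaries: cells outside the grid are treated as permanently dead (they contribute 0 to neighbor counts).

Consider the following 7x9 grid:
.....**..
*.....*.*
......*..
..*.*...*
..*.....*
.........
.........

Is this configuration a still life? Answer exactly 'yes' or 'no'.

Compute generation 1 and compare to generation 0 (given above):
Generation 1:
.....***.
......*..
.....*...
...*...*.
...*.....
.........
.........
Cell (0,7) differs: gen0=0 vs gen1=1 -> NOT a still life.

Answer: no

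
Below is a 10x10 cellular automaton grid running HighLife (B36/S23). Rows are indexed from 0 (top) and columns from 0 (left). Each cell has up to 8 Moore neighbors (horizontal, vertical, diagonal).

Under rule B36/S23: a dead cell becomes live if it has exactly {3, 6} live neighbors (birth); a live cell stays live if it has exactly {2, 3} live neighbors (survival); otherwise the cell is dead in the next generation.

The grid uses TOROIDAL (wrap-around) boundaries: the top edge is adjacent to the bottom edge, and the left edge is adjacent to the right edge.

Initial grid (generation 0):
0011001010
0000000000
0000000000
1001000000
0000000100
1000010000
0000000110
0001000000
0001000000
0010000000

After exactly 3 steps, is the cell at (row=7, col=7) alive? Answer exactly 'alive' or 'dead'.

Answer: dead

Derivation:
Simulating step by step:
Generation 0 (given above): 14 live cells
Generation 1: 8 live cells
0011000000
0000000000
0000000000
0000000000
0000000000
0000001110
0000000000
0000000000
0011000000
0010000000
Generation 2: 8 live cells
0011000000
0000000000
0000000000
0000000000
0000000100
0000000100
0000000100
0000000000
0011000000
0100000000
Generation 3: 6 live cells
0010000000
0000000000
0000000000
0000000000
0000000000
0000001110
0000000000
0000000000
0010000000
0100000000

Cell (7,7) at generation 3: 0 -> dead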